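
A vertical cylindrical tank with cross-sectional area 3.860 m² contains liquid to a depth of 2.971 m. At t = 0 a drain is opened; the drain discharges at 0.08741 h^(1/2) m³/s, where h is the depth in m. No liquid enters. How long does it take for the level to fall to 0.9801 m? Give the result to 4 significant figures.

With no inflow, A dh/dt = −0.08741 √h.
This is separable: 2 d(√h)/dt = −0.08741/A, so √h = √h₀ − (0.08741/(2A)) t.
t = 2A(√h₀ − √h)/0.08741 = 2·3.860·(√2.971 − √0.9801)/0.08741
  = 7.72000 × (1.72366 − 0.990000) / 0.08741 = 64.7963 s.

64.80 s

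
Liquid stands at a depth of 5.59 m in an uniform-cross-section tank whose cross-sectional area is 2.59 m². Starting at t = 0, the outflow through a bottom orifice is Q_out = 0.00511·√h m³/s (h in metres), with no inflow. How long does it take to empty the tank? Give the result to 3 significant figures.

2400 s

With no inflow, A dh/dt = −0.00511 √h.
This is separable: 2 d(√h)/dt = −0.00511/A, so √h = √h₀ − (0.00511/(2A)) t.
Set h = 0: 2√h₀ = (0.00511/A) t_empty ⇒ t_empty = 2A√h₀/0.00511.
t_empty = 2·2.59·√5.59/0.00511 = 5.1800·2.3643/0.00511 = 2396.7 s.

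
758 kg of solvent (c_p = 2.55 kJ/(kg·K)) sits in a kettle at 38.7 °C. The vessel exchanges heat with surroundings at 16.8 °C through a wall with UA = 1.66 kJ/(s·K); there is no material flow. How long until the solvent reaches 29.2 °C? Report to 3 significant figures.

M c_p dT/dt = −UA(T − T_amb).
τ = M c_p/UA = 1164.4 s; T_ss = T_amb = 16.800 °C.
T(t) = T_ss + (T₀ − T_ss)e^(−t/τ); set T = 29.2:
t = −τ ln[(T − T_ss)/(T₀ − T_ss)] = −1164.4 · ln(0.56621) = 662.30 s.

662 s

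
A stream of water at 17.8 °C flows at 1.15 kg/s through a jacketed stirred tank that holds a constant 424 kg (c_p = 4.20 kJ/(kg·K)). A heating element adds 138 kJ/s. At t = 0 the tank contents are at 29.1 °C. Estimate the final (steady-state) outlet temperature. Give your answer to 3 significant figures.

46.4 °C

Unsteady energy balance on the tank contents: M c_p dT/dt = ṁ c_p (T_in − T) + 138.
At steady state dT/dt = 0 ⇒ T_ss = T_in + Q̇/(ṁ c_p) = 17.8 + 138/(1.15·4.20) = 46.371 °C.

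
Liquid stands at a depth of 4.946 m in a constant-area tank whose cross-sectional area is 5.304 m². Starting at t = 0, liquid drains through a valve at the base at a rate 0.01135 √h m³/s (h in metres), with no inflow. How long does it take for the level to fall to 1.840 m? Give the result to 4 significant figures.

With no inflow, A dh/dt = −0.01135 √h.
This is separable: 2 d(√h)/dt = −0.01135/A, so √h = √h₀ − (0.01135/(2A)) t.
t = 2A(√h₀ − √h)/0.01135 = 2·5.304·(√4.946 − √1.840)/0.01135
  = 10.6080 × (2.22396 − 1.35647) / 0.01135 = 810.782 s.

810.8 s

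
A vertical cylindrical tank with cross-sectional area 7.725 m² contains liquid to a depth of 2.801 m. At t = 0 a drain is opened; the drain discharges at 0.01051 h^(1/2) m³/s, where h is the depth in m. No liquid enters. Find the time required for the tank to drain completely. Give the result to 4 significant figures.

With no inflow, A dh/dt = −0.01051 √h.
Separate and integrate: 2(√h − √h₀) = −(0.01051/A) t.
Set h = 0: 2√h₀ = (0.01051/A) t_empty ⇒ t_empty = 2A√h₀/0.01051.
t_empty = 2·7.725·√2.801/0.01051 = 15.4500·1.67362/0.01051 = 2460.27 s.

2460 s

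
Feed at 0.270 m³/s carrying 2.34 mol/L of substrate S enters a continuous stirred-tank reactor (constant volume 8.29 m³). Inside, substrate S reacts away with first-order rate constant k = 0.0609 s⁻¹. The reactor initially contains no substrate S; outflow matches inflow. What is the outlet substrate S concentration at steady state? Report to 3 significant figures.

0.815 mol/L

Species balance: V dC/dt = Q C_in − Q C − k V C.
At steady state: 0 = Q C_in − (Q + kV) C_ss, so C_ss = Q C_in/(Q + kV).
C_ss = 0.270·2.34/(0.270 + 0.0609·8.29) = 0.63180/0.77486 = 0.81537 mol/L.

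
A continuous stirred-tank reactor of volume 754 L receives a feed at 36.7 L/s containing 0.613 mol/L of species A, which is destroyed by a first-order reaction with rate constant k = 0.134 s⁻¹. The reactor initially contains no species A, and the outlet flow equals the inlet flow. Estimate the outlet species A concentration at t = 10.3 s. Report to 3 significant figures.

V dC/dt = Q(C_in − C) − k V C.
This is linear with rate a = Q/V + k = 0.18267 s⁻¹.
C_ss = Q C_in/(Q + kV) = 0.16333 mol/L; C(t) = C_ss + (C₀ − C_ss) e^(−a t).
C(10.3) = 0.16333 + (-0.16333)·e^(−0.18267·10.3) = 0.16333 + (-0.16333)·0.15236 = 0.13845 mol/L.

0.138 mol/L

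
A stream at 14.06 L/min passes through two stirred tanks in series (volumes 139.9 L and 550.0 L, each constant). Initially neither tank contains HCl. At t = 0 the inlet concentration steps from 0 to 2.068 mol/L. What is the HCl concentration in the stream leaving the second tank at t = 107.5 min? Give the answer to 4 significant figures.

Each tank obeys Vᵢ dCᵢ/dt = Q(Cᵢ₋₁ − Cᵢ), so τᵢ = Vᵢ/Q.
τ₁ = 139.9/14.06 = 9.95021 min; τ₂ = 550.0/14.06 = 39.1181 min.
Solving the cascade with C₁(0)=C₂(0)=0 gives C₂(t) = C_in[1 − (τ₁ e^(−t/τ₁) − τ₂ e^(−t/τ₂))/(τ₁ − τ₂)].
At t = 107.5: e^(−t/τ₁) = 2.03224e-05, e^(−t/τ₂) = 0.0640500.
C₂ = 2.068·[1 − (9.95021·2.03224e-05 − 39.1181·0.0640500)/(-29.1679)] = 2.068·0.914107 = 1.89037 mol/L.

1.890 mol/L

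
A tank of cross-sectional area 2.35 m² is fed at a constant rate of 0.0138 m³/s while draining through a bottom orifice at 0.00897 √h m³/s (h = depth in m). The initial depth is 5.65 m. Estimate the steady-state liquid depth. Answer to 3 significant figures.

2.37 m

Level balance: A dh/dt = 0.0138 − 0.00897 √h. Setting dh/dt = 0:
Q_in = 0.00897 √h_ss ⇒ √h_ss = 0.0138/0.00897 = 1.5385.
h_ss = 1.5385² = 2.3669 m. (Since h₀ = 5.65 m > h_ss, the level will fall toward this value.)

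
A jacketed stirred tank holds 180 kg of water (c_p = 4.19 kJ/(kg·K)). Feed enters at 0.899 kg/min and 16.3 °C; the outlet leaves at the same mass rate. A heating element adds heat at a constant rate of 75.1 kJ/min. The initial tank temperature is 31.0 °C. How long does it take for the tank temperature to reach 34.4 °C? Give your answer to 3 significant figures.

Heat balance on the well-mixed liquid: M c_p dT/dt = ṁ c_p (T_in − T) + 75.1.
τ = M/ṁ = 200.22 min; T_ss = T_in + Q̇/(ṁ c_p) = 36.237 °C.
T(t) = T_ss + (T₀ − T_ss) e^(−t/τ). Set T = 34.4:
e^(−t/τ) = (34.4 − 36.237)/(31.0 − 36.237) = 0.35081
t = −200.22 · ln(0.35081) = 209.74 min.

210 min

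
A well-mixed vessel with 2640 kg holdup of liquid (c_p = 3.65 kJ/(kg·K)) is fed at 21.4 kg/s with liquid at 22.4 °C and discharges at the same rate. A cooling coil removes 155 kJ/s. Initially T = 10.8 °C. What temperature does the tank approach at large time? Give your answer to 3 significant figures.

M c_p dT/dt = ṁ c_p (T_in − T) − Q̇.
At steady state dT/dt = 0 ⇒ T_ss = T_in − Q̇/(ṁ c_p) = 22.4 − 155/(21.4·3.65) = 20.416 °C.

20.4 °C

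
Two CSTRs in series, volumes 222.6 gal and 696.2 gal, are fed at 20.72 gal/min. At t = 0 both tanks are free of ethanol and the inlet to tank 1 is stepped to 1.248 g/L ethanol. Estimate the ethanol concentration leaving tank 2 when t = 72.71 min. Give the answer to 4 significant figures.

1.038 g/L

Species balance on tank i: dCᵢ/dt = (Cᵢ₋₁ − Cᵢ)/τᵢ with τᵢ = Vᵢ/Q.
τ₁ = 222.6/20.72 = 10.7432 min; τ₂ = 696.2/20.72 = 33.6004 min.
Tank 1: C₁ = C_in(1 − e^(−t/τ₁)). Tank 2 (τ₁ ≠ τ₂): C₂ = C_in[1 − (τ₁ e^(−t/τ₁) − τ₂ e^(−t/τ₂))/(τ₁ − τ₂)].
At t = 72.71: e^(−t/τ₁) = 0.00115002, e^(−t/τ₂) = 0.114869.
C₂ = 1.248·[1 − (10.7432·0.00115002 − 33.6004·0.114869)/(-22.8571)] = 1.248·0.831681 = 1.03794 g/L.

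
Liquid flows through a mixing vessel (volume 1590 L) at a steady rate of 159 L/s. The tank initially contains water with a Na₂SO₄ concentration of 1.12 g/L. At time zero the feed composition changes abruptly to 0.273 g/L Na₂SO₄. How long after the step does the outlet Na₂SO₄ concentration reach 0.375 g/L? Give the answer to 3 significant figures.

Species balance: V dC/dt = Q(C_in − C) ⇒ τ = V/Q = 10.000 s.
C(t) = C_in + (C₀ − C_in) e^(−t/τ). Set C = 0.375 and solve for t:
e^(−t/τ) = (C − C_in)/(C₀ − C_in) = (0.375 − 0.273)/(1.12 − 0.273) = 0.12043
t = −τ ln(…) = 10.000 × 2.1167 = 21.167 s.

21.2 s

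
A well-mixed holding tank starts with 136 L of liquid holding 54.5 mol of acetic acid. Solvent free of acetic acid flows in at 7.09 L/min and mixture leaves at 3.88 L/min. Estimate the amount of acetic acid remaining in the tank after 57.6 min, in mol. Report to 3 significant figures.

Total volume: dV/dt = Q_in − Q_out = 3.2100 L/min, so V(t) = 136 + 3.2100 t and V(57.6) = 320.90 L.
Solute balance: dm/dt = 0 − Q_out C = −Q_out m/V(t).
dm/m = −Q_out dt/(V₀ + 3.2100 t); integrating gives ln(m/m₀) = −(Q_out/(Q_in−Q_out)) ln(V/V₀).
m = m₀ (V₀/V)^(Q_out/(Q_in−Q_out)) = 54.5 × (136/320.90)^(1.2087) = 19.309 mol.

19.3 mol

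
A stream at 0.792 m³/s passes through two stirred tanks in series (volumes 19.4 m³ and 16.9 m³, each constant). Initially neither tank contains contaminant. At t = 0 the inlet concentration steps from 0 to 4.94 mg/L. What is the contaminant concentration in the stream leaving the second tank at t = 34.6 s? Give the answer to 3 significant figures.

Species balance on tank i: dCᵢ/dt = (Cᵢ₋₁ − Cᵢ)/τᵢ with τᵢ = Vᵢ/Q.
τ₁ = 19.4/0.792 = 24.495 s; τ₂ = 16.9/0.792 = 21.338 s.
Tank 1: C₁ = C_in(1 − e^(−t/τ₁)). Tank 2 (τ₁ ≠ τ₂): C₂ = C_in[1 − (τ₁ e^(−t/τ₁) − τ₂ e^(−t/τ₂))/(τ₁ − τ₂)].
At t = 34.6: e^(−t/τ₁) = 0.24352, e^(−t/τ₂) = 0.19760.
C₂ = 4.94·[1 − (24.495·0.24352 − 21.338·0.19760)/(3.1566)] = 4.94·0.44605 = 2.2035 mg/L.

2.20 mg/L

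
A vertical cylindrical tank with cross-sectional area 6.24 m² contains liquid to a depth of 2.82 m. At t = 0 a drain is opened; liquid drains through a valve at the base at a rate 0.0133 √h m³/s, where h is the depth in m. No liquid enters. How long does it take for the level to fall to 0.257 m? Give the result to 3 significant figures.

1100 s

With no inflow, A dh/dt = −0.0133 √h.
This is separable: 2 d(√h)/dt = −0.0133/A, so √h = √h₀ − (0.0133/(2A)) t.
t = 2A(√h₀ − √h)/0.0133 = 2·6.24·(√2.82 − √0.257)/0.0133
  = 12.480 × (1.6793 − 0.50695) / 0.0133 = 1100.1 s.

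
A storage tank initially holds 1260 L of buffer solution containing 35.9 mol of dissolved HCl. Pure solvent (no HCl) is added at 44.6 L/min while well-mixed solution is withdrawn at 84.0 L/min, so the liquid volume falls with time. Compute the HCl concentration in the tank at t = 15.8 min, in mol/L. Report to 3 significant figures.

Total volume: dV/dt = Q_in − Q_out = -39.400 L/min, so V(t) = 1260 − 39.400 t and V(15.8) = 637.48 L.
No HCl enters, so dm/dt = −Q_out · (m/V).
dm/m = −Q_out dt/(V₀ − 39.400 t); integrating gives ln(m/m₀) = −(Q_out/(Q_in−Q_out)) ln(V/V₀).
m = m₀ (V₀/V)^(Q_out/(Q_in−Q_out)) = 35.9 × (1260/637.48)^(-2.1320) = 8.3991 mol.
C = m/V = 8.3991/637.48 = 0.013175 mol/L.

0.0132 mol/L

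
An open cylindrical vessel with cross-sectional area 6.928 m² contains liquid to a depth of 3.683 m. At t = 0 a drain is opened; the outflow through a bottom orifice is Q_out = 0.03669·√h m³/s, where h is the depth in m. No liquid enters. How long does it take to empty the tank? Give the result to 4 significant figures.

A dh/dt = −Q_out = −0.03669 √h.
∫ h^(−1/2) dh = −(0.03669/A) ∫ dt, giving 2√h = 2√h₀ − (0.03669/A) t.
Set h = 0: 2√h₀ = (0.03669/A) t_empty ⇒ t_empty = 2A√h₀/0.03669.
t_empty = 2·6.928·√3.683/0.03669 = 13.8560·1.91911/0.03669 = 724.755 s.

724.8 s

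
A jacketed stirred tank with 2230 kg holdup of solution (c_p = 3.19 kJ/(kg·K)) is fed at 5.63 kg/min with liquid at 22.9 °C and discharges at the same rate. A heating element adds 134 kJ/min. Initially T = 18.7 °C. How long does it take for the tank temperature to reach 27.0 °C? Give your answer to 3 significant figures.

493 min

Unsteady energy balance on the tank contents: M c_p dT/dt = ṁ c_p (T_in − T) + 134.
τ = M/ṁ = 396.09 min; T_ss = T_in + Q̇/(ṁ c_p) = 30.361 °C.
T(t) = T_ss + (T₀ − T_ss) e^(−t/τ). Set T = 27.0:
e^(−t/τ) = (27.0 − 30.361)/(18.7 − 30.361) = 0.28823
t = −396.09 · ln(0.28823) = 492.73 min.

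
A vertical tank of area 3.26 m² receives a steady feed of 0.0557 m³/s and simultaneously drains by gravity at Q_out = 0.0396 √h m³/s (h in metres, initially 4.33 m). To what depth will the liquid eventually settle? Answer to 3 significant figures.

1.98 m

Level balance: A dh/dt = 0.0557 − 0.0396 √h. Setting dh/dt = 0:
Q_in = 0.0396 √h_ss ⇒ √h_ss = 0.0557/0.0396 = 1.4066.
h_ss = 1.4066² = 1.9784 m. (Since h₀ = 4.33 m > h_ss, the level will fall toward this value.)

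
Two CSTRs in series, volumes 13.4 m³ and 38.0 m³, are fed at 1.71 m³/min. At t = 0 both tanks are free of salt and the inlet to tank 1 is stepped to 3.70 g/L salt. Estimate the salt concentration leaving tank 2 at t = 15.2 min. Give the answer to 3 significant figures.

Time constants: τᵢ = Vᵢ/Q for each well-mixed tank.
τ₁ = 13.4/1.71 = 7.8363 min; τ₂ = 38.0/1.71 = 22.222 min.
Tank 1: C₁ = C_in(1 − e^(−t/τ₁)). Tank 2 (τ₁ ≠ τ₂): C₂ = C_in[1 − (τ₁ e^(−t/τ₁) − τ₂ e^(−t/τ₂))/(τ₁ − τ₂)].
At t = 15.2: e^(−t/τ₁) = 0.14375, e^(−t/τ₂) = 0.50459.
C₂ = 3.70·[1 − (7.8363·0.14375 − 22.222·0.50459)/(-14.386)] = 3.70·0.29885 = 1.1057 g/L.

1.11 g/L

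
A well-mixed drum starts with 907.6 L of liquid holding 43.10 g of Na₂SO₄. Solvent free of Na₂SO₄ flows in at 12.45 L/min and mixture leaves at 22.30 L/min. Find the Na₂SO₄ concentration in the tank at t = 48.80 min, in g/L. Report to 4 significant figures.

0.01831 g/L

Total volume: dV/dt = Q_in − Q_out = -9.85000 L/min, so V(t) = 907.6 − 9.85000 t and V(48.80) = 426.920 L.
Solute balance: dm/dt = 0 − Q_out C = −Q_out m/V(t).
Separate: dm/m = −Q_out dt/V(t) ⇒ ln(m/m₀) = −(Q_out/(Q_in−Q_out)) ln(V/V₀).
m = m₀ (V₀/V)^(Q_out/(Q_in−Q_out)) = 43.10 × (907.6/426.920)^(-2.26396) = 7.81487 g.
C = m/V = 7.81487/426.920 = 0.0183052 g/L.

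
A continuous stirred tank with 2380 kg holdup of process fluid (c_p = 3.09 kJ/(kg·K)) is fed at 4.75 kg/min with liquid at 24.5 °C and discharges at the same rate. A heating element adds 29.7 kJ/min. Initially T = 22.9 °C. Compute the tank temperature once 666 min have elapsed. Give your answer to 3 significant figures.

25.6 °C

M c_p dT/dt = ṁ c_p (T_in − T) + Q̇.
τ = M/ṁ = 501.05 min; T_ss = T_in + Q̇/(ṁ c_p) = 24.5 + 29.7/(4.75·3.09) = 26.524 °C.
This is linear first-order; T(t) = T_ss + (T₀ − T_ss) e^(−t/τ).
T(666) = 26.524 + (-3.6235)·e^(−666/501.05) = 26.524 + (-3.6235)·0.26469 = 25.564 °C.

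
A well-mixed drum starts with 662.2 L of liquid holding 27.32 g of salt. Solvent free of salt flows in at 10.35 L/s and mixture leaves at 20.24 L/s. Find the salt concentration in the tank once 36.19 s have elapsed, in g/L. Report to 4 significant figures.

Total volume: dV/dt = Q_in − Q_out = -9.89000 L/s, so V(t) = 662.2 − 9.89000 t and V(36.19) = 304.281 L.
Species balance (pure solvent in): dm/dt = −Q_out · m/V(t).
Separate: dm/m = −Q_out dt/V(t) ⇒ ln(m/m₀) = −(Q_out/(Q_in−Q_out)) ln(V/V₀).
m = m₀ (V₀/V)^(Q_out/(Q_in−Q_out)) = 27.32 × (662.2/304.281)^(-2.04651) = 5.56345 g.
C = m/V = 5.56345/304.281 = 0.0182839 g/L.

0.01828 g/L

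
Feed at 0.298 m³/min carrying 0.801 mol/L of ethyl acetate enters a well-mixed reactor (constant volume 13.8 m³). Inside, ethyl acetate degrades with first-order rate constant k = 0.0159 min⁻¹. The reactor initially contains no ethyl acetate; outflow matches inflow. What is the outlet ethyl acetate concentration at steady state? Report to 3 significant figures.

Species balance: V dC/dt = Q C_in − Q C − k V C.
Steady state (dC/dt = 0): C_ss = Q C_in/(Q + kV) = C_in/(1 + kV/Q).
C_ss = 0.298·0.801/(0.298 + 0.0159·13.8) = 0.23870/0.51742 = 0.46132 mol/L.

0.461 mol/L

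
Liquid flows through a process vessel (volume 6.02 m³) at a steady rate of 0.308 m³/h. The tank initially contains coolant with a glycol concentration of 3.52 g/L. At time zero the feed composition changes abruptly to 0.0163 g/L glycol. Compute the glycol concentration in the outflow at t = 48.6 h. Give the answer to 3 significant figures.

Accumulation = in − out for the solute gives V dC/dt = Q(C_in − C).
Time constant τ = V/Q = 6.02/0.308 = 19.545 h.
Integrating: C(t) = C_in + (C₀ − C_in) e^(−t/τ).
C(48.6) = 0.0163 + (3.52 − 0.0163)·e^(−48.6/19.545) = 0.0163 + (3.5037)·0.083200 = 0.30781 g/L.

0.308 g/L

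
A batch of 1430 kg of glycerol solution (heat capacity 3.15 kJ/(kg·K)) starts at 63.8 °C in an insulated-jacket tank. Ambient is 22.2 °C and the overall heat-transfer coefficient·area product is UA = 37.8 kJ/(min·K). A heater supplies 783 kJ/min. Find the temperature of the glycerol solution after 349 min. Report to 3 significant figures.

44.0 °C

M c_p dT/dt = −UA(T − T_amb) + Q̇.
dT/dt = (T_ss − T)/τ with T_ss = T_amb + Q̇/UA = 22.2 + 783/37.8 = 42.914 °C, τ = M c_p/UA = 1430·3.15/37.8 = 119.17 min.
Integrating: T(t) = T_ss + (T₀ − T_ss) e^(−t/τ).
T(349) = 42.914 + (20.886)·0.053468 = 44.031 °C.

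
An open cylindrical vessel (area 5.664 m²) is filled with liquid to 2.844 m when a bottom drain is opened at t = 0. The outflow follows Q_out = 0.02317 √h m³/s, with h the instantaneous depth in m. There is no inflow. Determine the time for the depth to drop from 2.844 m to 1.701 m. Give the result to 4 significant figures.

With no inflow, A dh/dt = −0.02317 √h.
∫ h^(−1/2) dh = −(0.02317/A) ∫ dt, giving 2√h = 2√h₀ − (0.02317/A) t.
t = 2A(√h₀ − √h)/0.02317 = 2·5.664·(√2.844 − √1.701)/0.02317
  = 11.3280 × (1.68642 − 1.30422) / 0.02317 = 186.857 s.

186.9 s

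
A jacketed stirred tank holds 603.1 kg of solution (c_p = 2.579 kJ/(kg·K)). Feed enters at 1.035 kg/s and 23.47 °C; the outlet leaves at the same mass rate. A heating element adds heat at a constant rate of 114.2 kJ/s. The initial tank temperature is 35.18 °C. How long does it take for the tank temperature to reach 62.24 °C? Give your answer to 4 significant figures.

Energy balance: M c_p dT/dt = ṁ c_p (T_in − T) + 114.2.
τ = M/ṁ = 582.705 s; T_ss = T_in + Q̇/(ṁ c_p) = 66.2533 °C.
T(t) = T_ss + (T₀ − T_ss) e^(−t/τ). Set T = 62.24:
e^(−t/τ) = (62.24 − 66.2533)/(35.18 − 66.2533) = 0.129156
t = −582.705 · ln(0.129156) = 1192.64 s.

1193 s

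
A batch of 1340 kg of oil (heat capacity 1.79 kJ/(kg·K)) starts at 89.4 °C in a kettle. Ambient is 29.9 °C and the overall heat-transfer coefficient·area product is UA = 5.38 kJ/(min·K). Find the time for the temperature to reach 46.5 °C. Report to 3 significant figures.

Energy balance: M c_p dT/dt = −UA(T − T_amb).
τ = M c_p/UA = 445.84 min; T_ss = T_amb = 29.900 °C.
T(t) = T_ss + (T₀ − T_ss)e^(−t/τ); set T = 46.5:
t = −τ ln[(T − T_ss)/(T₀ − T_ss)] = −445.84 · ln(0.27899) = 569.14 min.

569 min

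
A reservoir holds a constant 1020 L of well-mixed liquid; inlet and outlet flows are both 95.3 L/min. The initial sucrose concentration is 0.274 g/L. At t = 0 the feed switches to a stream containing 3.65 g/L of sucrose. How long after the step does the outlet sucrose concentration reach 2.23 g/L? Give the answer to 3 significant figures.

9.27 min

Species balance: V dC/dt = Q(C_in − C) ⇒ τ = V/Q = 10.703 min.
C(t) = C_in + (C₀ − C_in) e^(−t/τ). Set C = 2.23 and solve for t:
e^(−t/τ) = (C − C_in)/(C₀ − C_in) = (2.23 − 3.65)/(0.274 − 3.65) = 0.42062
t = −τ ln(…) = 10.703 × 0.86603 = 9.2692 min.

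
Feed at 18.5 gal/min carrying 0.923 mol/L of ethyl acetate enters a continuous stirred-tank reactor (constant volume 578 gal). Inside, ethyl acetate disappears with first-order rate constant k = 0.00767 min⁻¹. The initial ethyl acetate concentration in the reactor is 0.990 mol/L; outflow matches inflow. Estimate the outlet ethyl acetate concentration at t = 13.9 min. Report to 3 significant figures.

Accumulation = in − out − consumed: V dC/dt = Q C_in − Q C − k V C.
dC/dt = (Q/V) C_in − (Q/V + k) C; effective rate a = Q/V + k = 0.032007 + 0.00767 = 0.039677 min⁻¹.
C_ss = Q C_in/(Q + kV) = 0.74457 mol/L; C(t) = C_ss + (C₀ − C_ss) e^(−a t).
C(13.9) = 0.74457 + (0.24543)·e^(−0.039677·13.9) = 0.74457 + (0.24543)·0.57608 = 0.88596 mol/L.

0.886 mol/L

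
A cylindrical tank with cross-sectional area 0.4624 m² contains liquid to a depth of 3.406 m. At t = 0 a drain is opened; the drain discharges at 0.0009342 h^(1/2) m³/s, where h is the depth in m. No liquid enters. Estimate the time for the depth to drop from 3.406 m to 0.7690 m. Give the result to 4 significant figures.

958.9 s

Volume balance on the tank: A dh/dt = −0.0009342 √h.
This is separable: 2 d(√h)/dt = −0.0009342/A, so √h = √h₀ − (0.0009342/(2A)) t.
t = 2A(√h₀ − √h)/0.0009342 = 2·0.4624·(√3.406 − √0.7690)/0.0009342
  = 0.924800 × (1.84554 − 0.876926) / 0.0009342 = 958.862 s.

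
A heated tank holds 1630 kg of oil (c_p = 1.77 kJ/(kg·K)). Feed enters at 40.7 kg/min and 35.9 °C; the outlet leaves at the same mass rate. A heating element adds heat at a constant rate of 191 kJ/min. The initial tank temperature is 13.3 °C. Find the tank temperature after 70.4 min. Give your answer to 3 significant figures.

Energy balance: M c_p dT/dt = ṁ c_p (T_in − T) + 191.
τ = M/ṁ = 40.049 min; T_ss = T_in + Q̇/(ṁ c_p) = 35.9 + 191/(40.7·1.77) = 38.551 °C.
Integrating: T(t) = T_ss + (T₀ − T_ss) e^(−t/τ).
T(70.4) = 38.551 + (-25.251)·e^(−70.4/40.049) = 38.551 + (-25.251)·0.17242 = 34.198 °C.

34.2 °C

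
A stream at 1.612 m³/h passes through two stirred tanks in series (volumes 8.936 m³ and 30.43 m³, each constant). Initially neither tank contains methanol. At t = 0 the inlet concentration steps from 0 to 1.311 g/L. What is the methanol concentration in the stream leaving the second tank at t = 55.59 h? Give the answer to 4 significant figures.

1.213 g/L

Each tank obeys Vᵢ dCᵢ/dt = Q(Cᵢ₋₁ − Cᵢ), so τᵢ = Vᵢ/Q.
τ₁ = 8.936/1.612 = 5.54342 h; τ₂ = 30.43/1.612 = 18.8772 h.
Solving the cascade with C₁(0)=C₂(0)=0 gives C₂(t) = C_in[1 − (τ₁ e^(−t/τ₁) − τ₂ e^(−t/τ₂))/(τ₁ − τ₂)].
At t = 55.59: e^(−t/τ₁) = 4.41421e-05, e^(−t/τ₂) = 0.0526112.
C₂ = 1.311·[1 − (5.54342·4.41421e-05 − 18.8772·0.0526112)/(-13.3337)] = 1.311·0.925534 = 1.21338 g/L.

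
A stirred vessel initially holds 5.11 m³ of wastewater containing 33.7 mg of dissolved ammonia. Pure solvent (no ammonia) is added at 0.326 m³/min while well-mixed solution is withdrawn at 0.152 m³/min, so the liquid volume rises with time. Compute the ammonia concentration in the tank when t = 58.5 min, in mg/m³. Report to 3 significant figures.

Total volume: dV/dt = Q_in − Q_out = 0.17400 m³/min, so V(t) = 5.11 + 0.17400 t and V(58.5) = 15.289 m³.
No ammonia enters, so dm/dt = −Q_out · (m/V).
Separate: dm/m = −Q_out dt/V(t) ⇒ ln(m/m₀) = −(Q_out/(Q_in−Q_out)) ln(V/V₀).
m = m₀ (V₀/V)^(Q_out/(Q_in−Q_out)) = 33.7 × (5.11/15.289)^(0.87356) = 12.937 mg.
C = m/V = 12.937/15.289 = 0.84620 mg/m³.

0.846 mg/m³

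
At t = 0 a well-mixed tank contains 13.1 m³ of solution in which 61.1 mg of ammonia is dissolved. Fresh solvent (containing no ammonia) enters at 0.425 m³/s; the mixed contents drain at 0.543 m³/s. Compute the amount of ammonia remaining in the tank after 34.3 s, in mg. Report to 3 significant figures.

11.2 mg

Let m(t) be the amount of ammonia. Volume: V(t) = V₀ + (Q_in − Q_out) t = 13.1 − 0.11800 t; V(34.3) = 9.0526 m³.
Species balance (pure solvent in): dm/dt = −Q_out · m/V(t).
dm/m = −Q_out dt/(V₀ − 0.11800 t); integrating gives ln(m/m₀) = −(Q_out/(Q_in−Q_out)) ln(V/V₀).
m = m₀ (V₀/V)^(Q_out/(Q_in−Q_out)) = 61.1 × (13.1/9.0526)^(-4.6017) = 11.155 mg.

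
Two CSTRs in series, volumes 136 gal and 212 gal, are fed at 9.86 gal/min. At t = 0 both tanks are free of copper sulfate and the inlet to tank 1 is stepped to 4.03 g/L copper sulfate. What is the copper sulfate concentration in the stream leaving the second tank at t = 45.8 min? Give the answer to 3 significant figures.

2.95 g/L

Each tank obeys Vᵢ dCᵢ/dt = Q(Cᵢ₋₁ − Cᵢ), so τᵢ = Vᵢ/Q.
τ₁ = 136/9.86 = 13.793 min; τ₂ = 212/9.86 = 21.501 min.
Solving the cascade with C₁(0)=C₂(0)=0 gives C₂(t) = C_in[1 − (τ₁ e^(−t/τ₁) − τ₂ e^(−t/τ₂))/(τ₁ − τ₂)].
At t = 45.8: e^(−t/τ₁) = 0.036135, e^(−t/τ₂) = 0.11882.
C₂ = 4.03·[1 − (13.793·0.036135 − 21.501·0.11882)/(-7.7079)] = 4.03·0.73321 = 2.9548 g/L.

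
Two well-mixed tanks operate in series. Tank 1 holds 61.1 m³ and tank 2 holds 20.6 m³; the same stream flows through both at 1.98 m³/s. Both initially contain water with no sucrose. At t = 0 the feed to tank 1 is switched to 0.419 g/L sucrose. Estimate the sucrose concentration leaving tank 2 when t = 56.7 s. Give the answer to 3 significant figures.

0.319 g/L

Time constants: τᵢ = Vᵢ/Q for each well-mixed tank.
τ₁ = 61.1/1.98 = 30.859 s; τ₂ = 20.6/1.98 = 10.404 s.
Tank 1: C₁ = C_in(1 − e^(−t/τ₁)). Tank 2 (τ₁ ≠ τ₂): C₂ = C_in[1 − (τ₁ e^(−t/τ₁) − τ₂ e^(−t/τ₂))/(τ₁ − τ₂)].
At t = 56.7: e^(−t/τ₁) = 0.15923, e^(−t/τ₂) = 0.0042971.
C₂ = 0.419·[1 − (30.859·0.15923 − 10.404·0.0042971)/(20.455)] = 0.419·0.76197 = 0.31926 g/L.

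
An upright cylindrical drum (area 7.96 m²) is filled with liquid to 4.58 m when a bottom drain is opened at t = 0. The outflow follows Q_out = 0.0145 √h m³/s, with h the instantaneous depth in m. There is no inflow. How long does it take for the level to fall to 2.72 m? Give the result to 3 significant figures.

With no inflow, A dh/dt = −0.0145 √h.
This is separable: 2 d(√h)/dt = −0.0145/A, so √h = √h₀ − (0.0145/(2A)) t.
t = 2A(√h₀ − √h)/0.0145 = 2·7.96·(√4.58 − √2.72)/0.0145
  = 15.920 × (2.1401 − 1.6492) / 0.0145 = 538.92 s.

539 s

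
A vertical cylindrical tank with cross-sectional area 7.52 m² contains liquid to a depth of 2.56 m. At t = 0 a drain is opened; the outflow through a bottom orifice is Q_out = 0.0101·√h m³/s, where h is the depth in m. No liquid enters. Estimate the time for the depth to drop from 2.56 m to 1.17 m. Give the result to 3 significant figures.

Mass balance (ρ constant): A dh/dt = −0.0101 √h.
This is separable: 2 d(√h)/dt = −0.0101/A, so √h = √h₀ − (0.0101/(2A)) t.
t = 2A(√h₀ − √h)/0.0101 = 2·7.52·(√2.56 − √1.17)/0.0101
  = 15.040 × (1.6000 − 1.0817) / 0.0101 = 771.86 s.

772 s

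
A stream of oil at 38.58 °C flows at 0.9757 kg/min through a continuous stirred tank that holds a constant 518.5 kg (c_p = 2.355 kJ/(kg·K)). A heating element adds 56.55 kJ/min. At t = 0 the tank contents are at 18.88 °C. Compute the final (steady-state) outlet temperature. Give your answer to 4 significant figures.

63.19 °C

First-law balance (no shaft work): M c_p dT/dt = ṁ c_p (T_in − T) + 56.55.
At steady state dT/dt = 0 ⇒ T_ss = T_in + Q̇/(ṁ c_p) = 38.58 + 56.55/(0.9757·2.355) = 63.1908 °C.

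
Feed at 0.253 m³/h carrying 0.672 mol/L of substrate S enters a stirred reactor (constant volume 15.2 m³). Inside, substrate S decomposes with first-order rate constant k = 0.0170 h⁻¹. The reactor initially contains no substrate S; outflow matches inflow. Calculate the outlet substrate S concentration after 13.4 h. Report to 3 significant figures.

V dC/dt = Q(C_in − C) − k V C.
This is linear with rate a = Q/V + k = 0.033645 h⁻¹.
C_ss = Q C_in/(Q + kV) = 0.33245 mol/L; C(t) = C_ss + (C₀ − C_ss) e^(−a t).
C(13.4) = 0.33245 + (-0.33245)·e^(−0.033645·13.4) = 0.33245 + (-0.33245)·0.63709 = 0.12065 mol/L.

0.121 mol/L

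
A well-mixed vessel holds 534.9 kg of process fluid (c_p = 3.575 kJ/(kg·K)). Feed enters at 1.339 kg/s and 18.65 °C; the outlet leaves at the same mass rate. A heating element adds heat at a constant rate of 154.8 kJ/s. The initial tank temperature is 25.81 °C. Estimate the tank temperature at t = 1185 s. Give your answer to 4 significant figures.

Energy balance: M c_p dT/dt = ṁ c_p (T_in − T) + 154.8.
Rearrange: dT/dt = (T_ss − T)/τ with τ = M/ṁ = 399.477 s and T_ss = T_in + Q̇/(ṁ c_p) = 50.9881 °C.
This is linear first-order; T(t) = T_ss + (T₀ − T_ss) e^(−t/τ).
T(1185) = 50.9881 + (-25.1781)·e^(−1185/399.477) = 50.9881 + (-25.1781)·0.0514895 = 49.6917 °C.

49.69 °C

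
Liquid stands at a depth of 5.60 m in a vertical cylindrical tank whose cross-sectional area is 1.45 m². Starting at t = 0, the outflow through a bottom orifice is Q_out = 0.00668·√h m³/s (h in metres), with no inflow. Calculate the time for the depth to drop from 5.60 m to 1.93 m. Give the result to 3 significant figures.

With no inflow, A dh/dt = −0.00668 √h.
∫ h^(−1/2) dh = −(0.00668/A) ∫ dt, giving 2√h = 2√h₀ − (0.00668/A) t.
t = 2A(√h₀ − √h)/0.00668 = 2·1.45·(√5.60 − √1.93)/0.00668
  = 2.9000 × (2.3664 − 1.3892) / 0.00668 = 424.23 s.

424 s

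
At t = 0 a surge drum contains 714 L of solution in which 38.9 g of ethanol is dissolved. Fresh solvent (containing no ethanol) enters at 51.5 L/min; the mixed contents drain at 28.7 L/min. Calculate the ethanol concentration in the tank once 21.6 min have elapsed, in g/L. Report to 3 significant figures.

0.0167 g/L

Total volume: dV/dt = Q_in − Q_out = 22.800 L/min, so V(t) = 714 + 22.800 t and V(21.6) = 1206.5 L.
No ethanol enters, so dm/dt = −Q_out · (m/V).
dm/m = −Q_out dt/(V₀ + 22.800 t); integrating gives ln(m/m₀) = −(Q_out/(Q_in−Q_out)) ln(V/V₀).
m = m₀ (V₀/V)^(Q_out/(Q_in−Q_out)) = 38.9 × (714/1206.5)^(1.2588) = 20.099 g.
C = m/V = 20.099/1206.5 = 0.016659 g/L.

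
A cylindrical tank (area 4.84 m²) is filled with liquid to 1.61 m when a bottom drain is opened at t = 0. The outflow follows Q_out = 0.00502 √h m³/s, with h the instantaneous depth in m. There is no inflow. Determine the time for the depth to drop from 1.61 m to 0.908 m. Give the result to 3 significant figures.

Mass balance (ρ constant): A dh/dt = −0.00502 √h.
Separate and integrate: 2(√h − √h₀) = −(0.00502/A) t.
t = 2A(√h₀ − √h)/0.00502 = 2·4.84·(√1.61 − √0.908)/0.00502
  = 9.6800 × (1.2689 − 0.95289) / 0.00502 = 609.28 s.

609 s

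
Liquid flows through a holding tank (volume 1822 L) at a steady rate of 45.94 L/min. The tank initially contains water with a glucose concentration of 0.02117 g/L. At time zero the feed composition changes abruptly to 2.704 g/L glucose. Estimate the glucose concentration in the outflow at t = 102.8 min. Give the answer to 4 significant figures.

Mass balance on the solute (V constant): V dC/dt = Q(C_in − C).
Rewrite as dC/dt + C/τ = C_in/τ, τ = V/Q = 39.6604 min.
C approaches C_in exponentially: C(t) = C_in + (C₀ − C_in) e^(−t/τ).
C(102.8) = 2.704 + (0.02117 − 2.704)·e^(−102.8/39.6604) = 2.704 + (-2.68283)·0.0748698 = 2.50314 g/L.

2.503 g/L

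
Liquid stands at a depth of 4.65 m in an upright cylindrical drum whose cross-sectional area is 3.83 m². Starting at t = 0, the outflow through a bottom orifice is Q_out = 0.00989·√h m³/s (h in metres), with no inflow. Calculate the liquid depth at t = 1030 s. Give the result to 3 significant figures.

A dh/dt = −Q_out = −0.00989 √h.
This is separable: 2 d(√h)/dt = −0.00989/A, so √h = √h₀ − (0.00989/(2A)) t.
√h = √4.65 − 0.00989·1030/(2·3.83) = 2.1564 − 1.3299 = 0.82653.
h = 0.82653² = 0.68315 m.

0.683 m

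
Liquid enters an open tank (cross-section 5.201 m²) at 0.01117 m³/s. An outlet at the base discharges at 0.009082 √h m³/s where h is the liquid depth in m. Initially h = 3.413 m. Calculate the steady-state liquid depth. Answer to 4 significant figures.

A dh/dt = Q_in − 0.009082 √h. Steady state requires inflow = outflow:
Q_in = 0.009082 √h_ss ⇒ √h_ss = 0.01117/0.009082 = 1.22991.
h_ss = 1.22991² = 1.51267 m. (Since h₀ = 3.413 m > h_ss, the level will fall toward this value.)

1.513 m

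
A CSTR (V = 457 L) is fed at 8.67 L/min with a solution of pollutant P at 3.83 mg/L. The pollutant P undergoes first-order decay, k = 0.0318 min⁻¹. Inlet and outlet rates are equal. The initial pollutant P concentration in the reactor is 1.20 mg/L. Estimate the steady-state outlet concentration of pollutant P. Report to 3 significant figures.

1.43 mg/L

V dC/dt = Q(C_in − C) − k V C.
At steady state: 0 = Q C_in − (Q + kV) C_ss, so C_ss = Q C_in/(Q + kV).
C_ss = 8.67·3.83/(8.67 + 0.0318·457) = 33.206/23.203 = 1.4311 mg/L.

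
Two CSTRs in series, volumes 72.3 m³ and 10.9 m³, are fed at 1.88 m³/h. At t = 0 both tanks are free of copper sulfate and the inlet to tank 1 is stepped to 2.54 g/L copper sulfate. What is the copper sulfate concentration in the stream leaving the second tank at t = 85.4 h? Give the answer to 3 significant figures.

Each tank obeys Vᵢ dCᵢ/dt = Q(Cᵢ₋₁ − Cᵢ), so τᵢ = Vᵢ/Q.
τ₁ = 72.3/1.88 = 38.457 h; τ₂ = 10.9/1.88 = 5.7979 h.
Tank 1: C₁ = C_in(1 − e^(−t/τ₁)). Tank 2 (τ₁ ≠ τ₂): C₂ = C_in[1 − (τ₁ e^(−t/τ₁) − τ₂ e^(−t/τ₂))/(τ₁ − τ₂)].
At t = 85.4: e^(−t/τ₁) = 0.10854, e^(−t/τ₂) = 4.0091e-07.
C₂ = 2.54·[1 − (38.457·0.10854 − 5.7979·4.0091e-07)/(32.660)] = 2.54·0.87219 = 2.2154 g/L.

2.22 g/L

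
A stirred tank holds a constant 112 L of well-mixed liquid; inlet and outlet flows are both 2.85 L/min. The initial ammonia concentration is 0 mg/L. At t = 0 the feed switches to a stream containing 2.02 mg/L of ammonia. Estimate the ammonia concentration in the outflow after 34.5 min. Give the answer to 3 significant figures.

Mass balance on the solute (V constant): V dC/dt = Q(C_in − C).
Time constant τ = V/Q = 112/2.85 = 39.298 min.
C approaches C_in exponentially: C(t) = C_in + (C₀ − C_in) e^(−t/τ).
C(34.5) = 2.02 + (0 − 2.02)·e^(−34.5/39.298) = 2.02 + (-2.0200)·0.41565 = 1.1804 mg/L.

1.18 mg/L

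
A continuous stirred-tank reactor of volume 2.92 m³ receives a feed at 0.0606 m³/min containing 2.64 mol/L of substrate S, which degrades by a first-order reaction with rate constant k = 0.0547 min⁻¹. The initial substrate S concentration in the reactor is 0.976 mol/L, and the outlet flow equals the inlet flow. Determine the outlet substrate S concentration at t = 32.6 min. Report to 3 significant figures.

Accumulation = in − out − consumed: V dC/dt = Q C_in − Q C − k V C.
This is linear with rate a = Q/V + k = 0.075453 min⁻¹.
C_ss = Q C_in/(Q + kV) = 0.72613 mol/L; C(t) = C_ss + (C₀ − C_ss) e^(−a t).
C(32.6) = 0.72613 + (0.24987)·e^(−0.075453·32.6) = 0.72613 + (0.24987)·0.085454 = 0.74748 mol/L.

0.747 mol/L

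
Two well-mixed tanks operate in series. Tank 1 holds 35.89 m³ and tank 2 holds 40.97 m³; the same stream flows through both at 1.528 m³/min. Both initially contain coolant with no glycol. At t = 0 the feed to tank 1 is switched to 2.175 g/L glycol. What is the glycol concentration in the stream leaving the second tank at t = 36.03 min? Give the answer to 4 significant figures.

0.9133 g/L

Each tank obeys Vᵢ dCᵢ/dt = Q(Cᵢ₋₁ − Cᵢ), so τᵢ = Vᵢ/Q.
τ₁ = 35.89/1.528 = 23.4882 min; τ₂ = 40.97/1.528 = 26.8128 min.
Tank 1: C₁ = C_in(1 − e^(−t/τ₁)). Tank 2 (τ₁ ≠ τ₂): C₂ = C_in[1 − (τ₁ e^(−t/τ₁) − τ₂ e^(−t/τ₂))/(τ₁ − τ₂)].
At t = 36.03: e^(−t/τ₁) = 0.215680, e^(−t/τ₂) = 0.260863.
C₂ = 2.175·[1 − (23.4882·0.215680 − 26.8128·0.260863)/(-3.32461)] = 2.175·0.419919 = 0.913324 g/L.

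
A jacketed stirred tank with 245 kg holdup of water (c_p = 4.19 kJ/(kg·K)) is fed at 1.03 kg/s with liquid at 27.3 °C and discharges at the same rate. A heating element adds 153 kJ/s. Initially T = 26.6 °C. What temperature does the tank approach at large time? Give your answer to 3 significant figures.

M c_p dT/dt = ṁ c_p (T_in − T) + Q̇.
At steady state dT/dt = 0 ⇒ T_ss = T_in + Q̇/(ṁ c_p) = 27.3 + 153/(1.03·4.19) = 62.752 °C.

62.8 °C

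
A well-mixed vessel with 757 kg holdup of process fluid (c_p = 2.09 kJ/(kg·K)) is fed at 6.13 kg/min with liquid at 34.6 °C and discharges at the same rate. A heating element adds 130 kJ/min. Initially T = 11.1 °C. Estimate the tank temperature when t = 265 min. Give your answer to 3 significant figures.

Unsteady energy balance on the tank contents: M c_p dT/dt = ṁ c_p (T_in − T) + 130.
Rearrange: dT/dt = (T_ss − T)/τ with τ = M/ṁ = 123.49 min and T_ss = T_in + Q̇/(ṁ c_p) = 44.747 °C.
Integrating: T(t) = T_ss + (T₀ − T_ss) e^(−t/τ).
T(265) = 44.747 + (-33.647)·e^(−265/123.49) = 44.747 + (-33.647)·0.11696 = 40.812 °C.

40.8 °C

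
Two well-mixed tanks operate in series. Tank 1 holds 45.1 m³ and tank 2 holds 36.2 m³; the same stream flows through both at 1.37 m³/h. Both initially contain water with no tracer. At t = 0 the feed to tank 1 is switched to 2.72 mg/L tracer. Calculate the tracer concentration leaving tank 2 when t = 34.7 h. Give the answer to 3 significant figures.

0.892 mg/L

Time constants: τᵢ = Vᵢ/Q for each well-mixed tank.
τ₁ = 45.1/1.37 = 32.920 h; τ₂ = 36.2/1.37 = 26.423 h.
Solving the cascade with C₁(0)=C₂(0)=0 gives C₂(t) = C_in[1 − (τ₁ e^(−t/τ₁) − τ₂ e^(−t/τ₂))/(τ₁ − τ₂)].
At t = 34.7: e^(−t/τ₁) = 0.34851, e^(−t/τ₂) = 0.26895.
C₂ = 2.72·[1 − (32.920·0.34851 − 26.423·0.26895)/(6.4964)] = 2.72·0.32787 = 0.89180 mg/L.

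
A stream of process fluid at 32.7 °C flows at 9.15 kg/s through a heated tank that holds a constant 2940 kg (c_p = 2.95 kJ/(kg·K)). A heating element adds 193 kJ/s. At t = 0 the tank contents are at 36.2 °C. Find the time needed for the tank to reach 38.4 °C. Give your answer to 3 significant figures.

Energy balance: M c_p dT/dt = ṁ c_p (T_in − T) + 193.
τ = M/ṁ = 321.31 s; T_ss = T_in + Q̇/(ṁ c_p) = 39.850 °C.
T(t) = T_ss + (T₀ − T_ss) e^(−t/τ). Set T = 38.4:
e^(−t/τ) = (38.4 − 39.850)/(36.2 − 39.850) = 0.39728
t = −321.31 · ln(0.39728) = 296.61 s.

297 s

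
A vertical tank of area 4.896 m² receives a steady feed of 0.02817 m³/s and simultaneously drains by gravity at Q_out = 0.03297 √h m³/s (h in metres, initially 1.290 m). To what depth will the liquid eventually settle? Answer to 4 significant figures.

0.7300 m

A dh/dt = Q_in − 0.03297 √h. Steady state requires inflow = outflow:
Q_in = 0.03297 √h_ss ⇒ √h_ss = 0.02817/0.03297 = 0.854413.
h_ss = 0.854413² = 0.730022 m. (Since h₀ = 1.290 m > h_ss, the level will fall toward this value.)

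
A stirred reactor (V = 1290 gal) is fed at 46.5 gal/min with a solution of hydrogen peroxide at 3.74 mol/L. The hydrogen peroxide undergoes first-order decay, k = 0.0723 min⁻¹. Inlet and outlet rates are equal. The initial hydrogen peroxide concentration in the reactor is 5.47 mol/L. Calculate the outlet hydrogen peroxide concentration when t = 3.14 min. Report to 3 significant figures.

4.25 mol/L

Species balance: V dC/dt = Q C_in − Q C − k V C.
This is linear with rate a = Q/V + k = 0.10835 min⁻¹.
C_ss = Q C_in/(Q + kV) = 1.2443 mol/L; C(t) = C_ss + (C₀ − C_ss) e^(−a t).
C(3.14) = 1.2443 + (4.2257)·e^(−0.10835·3.14) = 1.2443 + (4.2257)·0.71162 = 4.2514 mol/L.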